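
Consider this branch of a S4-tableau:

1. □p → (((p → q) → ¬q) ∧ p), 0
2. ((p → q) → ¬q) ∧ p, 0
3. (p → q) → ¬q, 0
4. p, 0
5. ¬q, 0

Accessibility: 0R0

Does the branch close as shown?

No atom appears with both signs at the same world.

Not closed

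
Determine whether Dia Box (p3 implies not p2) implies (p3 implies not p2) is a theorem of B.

Tableau for the negation not (Dia Box (p3 implies not p2) implies (p3 implies not p2)):
1. not (Dia Box (p3 implies not p2) implies (p3 implies not p2)), w0
2. Dia Box (p3 implies not p2), w0   [neg-implies-rule on 1]
3. not (p3 implies not p2), w0   [neg-implies-rule on 1]
4. p3, w0   [neg-implies-rule on 3]
5. p2, w0   [neg-implies-rule on 3]
6. Box (p3 implies not p2), w1   [Dia-rule on 2: fresh world w1, w0Rw1]
7. p3 implies not p2, w0   [Box-rule on 6 via w1Rw0]
8. p3 implies not p2, w1   [Box-rule on 6 via w1Rw1]
9. not p2, w0   [implies-rule on 7 (branches; this branch)]
Accessibility: w0Rw0, w0Rw1, w1Rw0, w1Rw1
Branch closes: p2 and not p2 both at w0.
Every branch of the negation's tableau closes; the branch above is one of them.

Valid in B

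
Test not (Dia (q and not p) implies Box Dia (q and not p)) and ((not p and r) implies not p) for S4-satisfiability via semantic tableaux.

Satisfiable (open branch found)

1. not (Dia (q and not p) implies Box Dia (q and not p)) and ((not p and r) implies not p), 0
2. not (Dia (q and not p) implies Box Dia (q and not p)), 0
3. (not p and r) implies not p, 0
4. Dia (q and not p), 0
5. not Box Dia (q and not p), 0
6. not p, 0
7. q and not p, 1
8. q, 1
9. not p, 1
10. not Dia (q and not p), 2
11. not (q and not p), 2
12. p, 2
Accessibility: 0R0, 0R1, 0R2, 1R1, 2R2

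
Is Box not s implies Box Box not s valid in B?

Invalid (countermodel exists)

Tableau for the negation not (Box not s implies Box Box not s):
1. not (Box not s implies Box Box not s), w0
2. Box not s, w0
3. not Box Box not s, w0
4. not s, w0
5. not Box not s, w1
6. not s, w1
7. s, w2
Accessibility: w0Rw0, w0Rw1, w1Rw0, w1Rw1, w1Rw2, w2Rw1, w2Rw2
The negation has an open branch (countermodel exists).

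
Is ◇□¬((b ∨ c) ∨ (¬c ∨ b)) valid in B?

Tableau for the negation ¬◇□¬((b ∨ c) ∨ (¬c ∨ b)):
1. ¬◇□¬((b ∨ c) ∨ (¬c ∨ b)), u
2. ¬□¬((b ∨ c) ∨ (¬c ∨ b)), u
3. (b ∨ c) ∨ (¬c ∨ b), v
4. ¬□¬((b ∨ c) ∨ (¬c ∨ b)), v
5. ¬c ∨ b, v
6. b, v
7. (b ∨ c) ∨ (¬c ∨ b), w
8. ¬c ∨ b, w
9. b, w
Accessibility: uRu, uRv, vRu, vRv, vRw, wRv, wRw
The negation has an open branch (countermodel exists).

Not valid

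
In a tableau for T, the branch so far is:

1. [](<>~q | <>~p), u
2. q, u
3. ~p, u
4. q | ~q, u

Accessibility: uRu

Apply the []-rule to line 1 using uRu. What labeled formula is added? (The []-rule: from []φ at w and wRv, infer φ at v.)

<>~q | <>~p, u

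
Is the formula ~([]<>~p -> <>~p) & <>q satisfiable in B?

Unsatisfiable (every branch closes)

1. ~([]<>~p -> <>~p) & <>q, u
2. ~([]<>~p -> <>~p), u   [&-rule on 1]
3. <>q, u   [&-rule on 1]
4. []<>~p, u   [~->-rule on 2]
5. ~<>~p, u   [~->-rule on 2]
6. <>~p, u   [[]-rule on 4 via uRu]
7. p, u   [~<>-rule on 5 via uRu]
8. q, v   [<>-rule on 3: fresh world v, uRv]
9. <>~p, v   [[]-rule on 4 via uRv]
10. p, v   [~<>-rule on 5 via uRv]
11. ~p, w   [<>-rule on 6: fresh world w, uRw]
12. <>~p, w   [[]-rule on 4 via uRw]
13. p, w   [~<>-rule on 5 via uRw]
Accessibility: uRu, uRv, uRw, vRu, vRv, wRu, wRw
Branch closes: p and ~p both at w.
Every branch closes; the branch above is one of them.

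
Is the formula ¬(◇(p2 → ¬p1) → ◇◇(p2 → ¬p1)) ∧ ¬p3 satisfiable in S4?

1. ¬(◇(p2 → ¬p1) → ◇◇(p2 → ¬p1)) ∧ ¬p3, 0
2. ¬(◇(p2 → ¬p1) → ◇◇(p2 → ¬p1)), 0
3. ¬p3, 0
4. ◇(p2 → ¬p1), 0
5. ¬◇◇(p2 → ¬p1), 0
6. ¬◇(p2 → ¬p1), 0
7. ¬(p2 → ¬p1), 0
8. p2, 0
9. p1, 0
10. p2 → ¬p1, 1
11. ¬◇(p2 → ¬p1), 1
12. ¬(p2 → ¬p1), 1
13. p2, 1
14. p1, 1
15. ¬p1, 1
Accessibility: 0R0, 0R1, 1R1
Branch closes: p1 and ¬p1 both at 1.
All branches of the tableau close; one closing branch shown above.

Unsatisfiable (every branch closes)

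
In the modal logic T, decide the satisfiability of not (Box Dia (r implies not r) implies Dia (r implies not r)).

Unsatisfiable

1. not (Box Dia (r implies not r) implies Dia (r implies not r)), w0
2. Box Dia (r implies not r), w0   [neg-implies-rule on 1]
3. not Dia (r implies not r), w0   [neg-implies-rule on 1]
4. Dia (r implies not r), w0   [Box-rule on 2 via w0Rw0]
5. not (r implies not r), w0   [neg-Dia-rule on 3 via w0Rw0]
6. r, w0   [neg-implies-rule on 5]
7. r implies not r, w1   [Dia-rule on 4: fresh world w1, w0Rw1]
8. Dia (r implies not r), w1   [Box-rule on 2 via w0Rw1]
9. not (r implies not r), w1   [neg-Dia-rule on 3 via w0Rw1]
10. r, w1   [neg-implies-rule on 9]
11. not r, w1   [implies-rule on 7 (branches; this branch)]
Accessibility: w0Rw0, w0Rw1, w1Rw1
Branch closes: r and not r both at w1.
All branches of the tableau close; one closing branch shown above.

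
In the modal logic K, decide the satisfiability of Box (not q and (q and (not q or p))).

Yes, satisfiable

1. Box (not q and (q and (not q or p))), 0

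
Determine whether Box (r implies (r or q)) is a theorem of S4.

Tableau for the negation not Box (r implies (r or q)):
1. not Box (r implies (r or q)), 0
2. not (r implies (r or q)), 1
3. r, 1
4. not (r or q), 1
5. not r, 1
6. not q, 1
Accessibility: 0R0, 0R1, 1R1
Branch closes: r and not r both at 1.
All branches of the negation close; one closing branch shown above.

Yes, valid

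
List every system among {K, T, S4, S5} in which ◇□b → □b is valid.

S5-tableau for the negation ¬(◇□b → □b):
1. ¬(◇□b → □b), u
2. ◇□b, u
3. ¬□b, u
4. □b, v
5. b, u
6. b, v
7. ¬b, w
8. b, w
Accessibility: uRu, uRv, uRw, vRu, vRv, vRw, wRu, wRv, wRw
Branch closes: b and ¬b both at w.
Every branch closes (one shown): valid in S5.
S4-tableau for the negation ¬(◇□b → □b):
1. ¬(◇□b → □b), u
2. ◇□b, u
3. ¬□b, u
4. □b, v
5. b, v
6. ¬b, w
Accessibility: uRu, uRv, uRw, vRv, wRw
Complete open branch: countermodel on an S4-frame, so not valid in S4, nor in K, T (the same frame is also a K-frame and a T-frame).

S5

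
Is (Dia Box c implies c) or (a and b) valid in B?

Yes, valid

Tableau for the negation not ((Dia Box c implies c) or (a and b)):
1. not ((Dia Box c implies c) or (a and b)), w0
2. not (Dia Box c implies c), w0   [neg-or-rule on 1]
3. not (a and b), w0   [neg-or-rule on 1]
4. Dia Box c, w0   [neg-implies-rule on 2]
5. not c, w0   [neg-implies-rule on 2]
6. not b, w0   [neg-and-rule on 3 (branches; this branch)]
7. Box c, w1   [Dia-rule on 4: fresh world w1, w0Rw1]
8. c, w0   [Box-rule on 7 via w1Rw0]
Accessibility: w0Rw0, w0Rw1, w1Rw0, w1Rw1
Branch closes: c and not c both at w0.
All branches of the negation close; one closing branch shown above.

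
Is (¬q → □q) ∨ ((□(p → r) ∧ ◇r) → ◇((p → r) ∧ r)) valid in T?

Tableau for the negation ¬((¬q → □q) ∨ ((□(p → r) ∧ ◇r) → ◇((p → r) ∧ r))):
1. ¬((¬q → □q) ∨ ((□(p → r) ∧ ◇r) → ◇((p → r) ∧ r))), w0
2. ¬(¬q → □q), w0
3. ¬((□(p → r) ∧ ◇r) → ◇((p → r) ∧ r)), w0
4. ¬q, w0
5. ¬□q, w0
6. □(p → r) ∧ ◇r, w0
7. ¬◇((p → r) ∧ r), w0
8. □(p → r), w0
9. ◇r, w0
10. ¬((p → r) ∧ r), w0
11. p → r, w0
12. ¬r, w0
13. ¬p, w0
14. ¬q, w1
15. ¬((p → r) ∧ r), w1
16. p → r, w1
17. ¬r, w1
18. ¬p, w1
19. r, w2
20. ¬((p → r) ∧ r), w2
21. p → r, w2
22. ¬(p → r), w2
23. p, w2
24. ¬r, w2
Accessibility: w0Rw0, w0Rw1, w0Rw2, w1Rw1, w2Rw2
Branch closes: r and ¬r both at w2.
All branches of the negation close; one closing branch shown above.

Valid in T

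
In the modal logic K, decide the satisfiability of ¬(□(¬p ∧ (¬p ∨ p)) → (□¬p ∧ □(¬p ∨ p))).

Unsatisfiable

1. ¬(□(¬p ∧ (¬p ∨ p)) → (□¬p ∧ □(¬p ∨ p))), 0
2. □(¬p ∧ (¬p ∨ p)), 0   [¬→-rule on 1]
3. ¬(□¬p ∧ □(¬p ∨ p)), 0   [¬→-rule on 1]
4. ¬□¬p, 0   [¬∧-rule on 3 (branches; this branch)]
5. p, 1   [¬□-rule on 4: fresh world 1, 0R1]
6. ¬p ∧ (¬p ∨ p), 1   [□-rule on 2 via 0R1]
7. ¬p, 1   [∧-rule on 6]
8. ¬p ∨ p, 1   [∧-rule on 6]
Accessibility: 0R1
Branch closes: p and ¬p both at 1.
(One branch shown.) All branches close.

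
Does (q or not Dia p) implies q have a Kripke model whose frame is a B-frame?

Satisfiable

1. (q or not Dia p) implies q, u
2. q, u
Accessibility: uRu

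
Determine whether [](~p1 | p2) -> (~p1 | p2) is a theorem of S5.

Valid in S5

Tableau for the negation ~([](~p1 | p2) -> (~p1 | p2)):
1. ~([](~p1 | p2) -> (~p1 | p2)), u
2. [](~p1 | p2), u   [~->-rule on 1]
3. ~(~p1 | p2), u   [~->-rule on 1]
4. p1, u   [~|-rule on 3]
5. ~p2, u   [~|-rule on 3]
6. ~p1 | p2, u   [[]-rule on 2 via uRu]
7. p2, u   [|-rule on 6 (branches; this branch)]
Accessibility: uRu
Branch closes: p2 and ~p2 both at u.
Every branch of the negation's tableau closes; the branch above is one of them.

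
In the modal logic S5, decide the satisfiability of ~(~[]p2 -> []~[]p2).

1. ~(~[]p2 -> []~[]p2), u
2. ~[]p2, u
3. ~[]~[]p2, u
4. ~p2, v
5. []p2, w
6. p2, u
7. p2, v
Accessibility: uRu, uRv, uRw, vRu, vRv, vRw, wRu, wRv, wRw
Branch closes: p2 and ~p2 both at v.
All branches of the tableau close; one closing branch shown above.

Unsatisfiable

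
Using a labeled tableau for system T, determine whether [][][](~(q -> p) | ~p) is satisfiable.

Yes, satisfiable

1. [][][](~(q -> p) | ~p), 0
2. [][](~(q -> p) | ~p), 0   [[]-rule on 1 via 0R0]
3. [](~(q -> p) | ~p), 0   [[]-rule on 2 via 0R0]
4. ~(q -> p) | ~p, 0   [[]-rule on 3 via 0R0]
5. ~p, 0   [|-rule on 4 (branches; this branch)]
Accessibility: 0R0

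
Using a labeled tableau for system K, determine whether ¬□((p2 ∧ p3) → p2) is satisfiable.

1. ¬□((p2 ∧ p3) → p2), u
2. ¬((p2 ∧ p3) → p2), v
3. p2 ∧ p3, v
4. ¬p2, v
5. p2, v
6. p3, v
Accessibility: uRv
Branch closes: p2 and ¬p2 both at v.
(One branch shown.) All branches close.

Unsatisfiable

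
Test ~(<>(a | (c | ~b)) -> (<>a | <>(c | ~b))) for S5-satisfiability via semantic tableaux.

Unsatisfiable

1. ~(<>(a | (c | ~b)) -> (<>a | <>(c | ~b))), 0
2. <>(a | (c | ~b)), 0   [~->-rule on 1]
3. ~(<>a | <>(c | ~b)), 0   [~->-rule on 1]
4. ~<>a, 0   [~|-rule on 3]
5. ~<>(c | ~b), 0   [~|-rule on 3]
6. ~a, 0   [~<>-rule on 4 via 0R0]
7. ~(c | ~b), 0   [~<>-rule on 5 via 0R0]
8. ~c, 0   [~|-rule on 7]
9. b, 0   [~|-rule on 7]
10. a | (c | ~b), 1   [<>-rule on 2: fresh world 1, 0R1]
11. ~a, 1   [~<>-rule on 4 via 0R1]
12. ~(c | ~b), 1   [~<>-rule on 5 via 0R1]
13. ~c, 1   [~|-rule on 12]
14. b, 1   [~|-rule on 12]
15. c | ~b, 1   [|-rule on 10 (branches; this branch)]
16. ~b, 1   [|-rule on 15 (branches; this branch)]
Accessibility: 0R0, 0R1, 1R0, 1R1
Branch closes: b and ~b both at 1.
Every branch closes; the branch above is one of them.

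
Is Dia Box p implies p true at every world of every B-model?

Valid in B

Tableau for the negation not (Dia Box p implies p):
1. not (Dia Box p implies p), 0
2. Dia Box p, 0
3. not p, 0
4. Box p, 1
5. p, 0
Accessibility: 0R0, 0R1, 1R0, 1R1
Branch closes: p and not p both at 0.
All branches of the negation close; one closing branch shown above.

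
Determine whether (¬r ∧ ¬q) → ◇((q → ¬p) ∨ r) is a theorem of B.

Tableau for the negation ¬((¬r ∧ ¬q) → ◇((q → ¬p) ∨ r)):
1. ¬((¬r ∧ ¬q) → ◇((q → ¬p) ∨ r)), 0
2. ¬r ∧ ¬q, 0
3. ¬◇((q → ¬p) ∨ r), 0
4. ¬r, 0
5. ¬q, 0
6. ¬((q → ¬p) ∨ r), 0
7. ¬(q → ¬p), 0
8. q, 0
9. p, 0
Accessibility: 0R0
Branch closes: q and ¬q both at 0.
Every branch of the negation's tableau closes; the branch above is one of them.

Valid in B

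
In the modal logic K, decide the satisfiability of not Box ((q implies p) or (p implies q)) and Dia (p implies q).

1. not Box ((q implies p) or (p implies q)) and Dia (p implies q), w0
2. not Box ((q implies p) or (p implies q)), w0
3. Dia (p implies q), w0
4. not ((q implies p) or (p implies q)), w1
5. not (q implies p), w1
6. not (p implies q), w1
7. q, w1
8. not p, w1
9. p, w1
10. not q, w1
Accessibility: w0Rw1
Branch closes: p and not p both at w1.
Every branch closes; the branch above is one of them.

Unsatisfiable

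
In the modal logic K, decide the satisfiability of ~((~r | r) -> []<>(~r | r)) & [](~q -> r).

Satisfiable (open branch found)

1. ~((~r | r) -> []<>(~r | r)) & [](~q -> r), 0
2. ~((~r | r) -> []<>(~r | r)), 0   [&-rule on 1]
3. [](~q -> r), 0   [&-rule on 1]
4. ~r | r, 0   [~->-rule on 2]
5. ~[]<>(~r | r), 0   [~->-rule on 2]
6. r, 0   [|-rule on 4 (branches; this branch)]
7. ~<>(~r | r), 1   [~[]-rule on 5: fresh world 1, 0R1]
8. ~q -> r, 1   [[]-rule on 3 via 0R1]
9. r, 1   [->-rule on 8 (branches; this branch)]
Accessibility: 0R1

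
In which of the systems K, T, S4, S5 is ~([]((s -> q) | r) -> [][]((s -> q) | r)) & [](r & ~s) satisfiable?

S4-tableau for the formula:
1. ~([]((s -> q) | r) -> [][]((s -> q) | r)) & [](r & ~s), w0
2. ~([]((s -> q) | r) -> [][]((s -> q) | r)), w0
3. [](r & ~s), w0
4. []((s -> q) | r), w0
5. ~[][]((s -> q) | r), w0
6. r & ~s, w0
7. r, w0
8. ~s, w0
9. (s -> q) | r, w0
10. s -> q, w0
11. q, w0
12. ~[]((s -> q) | r), w1
13. r & ~s, w1
14. r, w1
15. ~s, w1
16. (s -> q) | r, w1
17. s -> q, w1
18. q, w1
19. ~((s -> q) | r), w2
20. ~(s -> q), w2
21. ~r, w2
22. s, w2
23. ~q, w2
24. r & ~s, w2
25. r, w2
26. ~s, w2
Accessibility: w0Rw0, w0Rw1, w0Rw2, w1Rw1, w1Rw2, w2Rw2
Branch closes: r and ~r both at w2.
Every branch closes (one shown): unsatisfiable in S4, hence also in S5 (every S5-frame is an S4-frame).
T-tableau for the formula:
1. ~([]((s -> q) | r) -> [][]((s -> q) | r)) & [](r & ~s), w0
2. ~([]((s -> q) | r) -> [][]((s -> q) | r)), w0
3. [](r & ~s), w0
4. []((s -> q) | r), w0
5. ~[][]((s -> q) | r), w0
6. r & ~s, w0
7. r, w0
8. ~s, w0
9. (s -> q) | r, w0
10. ~[]((s -> q) | r), w1
11. r & ~s, w1
12. r, w1
13. ~s, w1
14. (s -> q) | r, w1
15. ~((s -> q) | r), w2
16. ~(s -> q), w2
17. ~r, w2
18. s, w2
19. ~q, w2
Accessibility: w0Rw0, w0Rw1, w1Rw1, w1Rw2, w2Rw2
Complete open branch: satisfiable in T, hence also in K (this T-model is also a K-model).

K, T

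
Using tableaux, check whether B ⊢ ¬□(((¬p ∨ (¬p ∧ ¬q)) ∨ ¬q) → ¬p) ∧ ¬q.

No, not valid

Tableau for the negation ¬(¬□(((¬p ∨ (¬p ∧ ¬q)) ∨ ¬q) → ¬p) ∧ ¬q):
1. ¬(¬□(((¬p ∨ (¬p ∧ ¬q)) ∨ ¬q) → ¬p) ∧ ¬q), 0
2. q, 0
Accessibility: 0R0
The negation has an open branch (countermodel exists).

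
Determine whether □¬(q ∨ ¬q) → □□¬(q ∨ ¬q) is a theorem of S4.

Valid

Tableau for the negation ¬(□¬(q ∨ ¬q) → □□¬(q ∨ ¬q)):
1. ¬(□¬(q ∨ ¬q) → □□¬(q ∨ ¬q)), 0
2. □¬(q ∨ ¬q), 0
3. ¬□□¬(q ∨ ¬q), 0
4. ¬(q ∨ ¬q), 0
5. ¬q, 0
6. q, 0
Accessibility: 0R0
Branch closes: q and ¬q both at 0.
Every branch of the negation's tableau closes; the branch above is one of them.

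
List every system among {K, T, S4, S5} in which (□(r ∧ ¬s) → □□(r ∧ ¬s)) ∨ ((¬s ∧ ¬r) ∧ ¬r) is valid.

S4-tableau for the negation ¬((□(r ∧ ¬s) → □□(r ∧ ¬s)) ∨ ((¬s ∧ ¬r) ∧ ¬r)):
1. ¬((□(r ∧ ¬s) → □□(r ∧ ¬s)) ∨ ((¬s ∧ ¬r) ∧ ¬r)), w0
2. ¬(□(r ∧ ¬s) → □□(r ∧ ¬s)), w0   [¬∨-rule on 1]
3. ¬((¬s ∧ ¬r) ∧ ¬r), w0   [¬∨-rule on 1]
4. □(r ∧ ¬s), w0   [¬→-rule on 2]
5. ¬□□(r ∧ ¬s), w0   [¬→-rule on 2]
6. r ∧ ¬s, w0   [□-rule on 4 via w0Rw0]
7. r, w0   [∧-rule on 6]
8. ¬s, w0   [∧-rule on 6]
9. ¬(¬s ∧ ¬r), w0   [¬∧-rule on 3 (branches; this branch)]
10. ¬□(r ∧ ¬s), w1   [¬□-rule on 5: fresh world w1, w0Rw1]
11. r ∧ ¬s, w1   [□-rule on 4 via w0Rw1]
12. r, w1   [∧-rule on 11]
13. ¬s, w1   [∧-rule on 11]
14. ¬(r ∧ ¬s), w2   [¬□-rule on 10: fresh world w2, w1Rw2]
15. r ∧ ¬s, w2   [□-rule on 4 via w0Rw2]
16. r, w2   [∧-rule on 15]
17. ¬s, w2   [∧-rule on 15]
18. s, w2   [¬∧-rule on 14 (branches; this branch)]
Accessibility: w0Rw0, w0Rw1, w0Rw2, w1Rw1, w1Rw2, w2Rw2
Branch closes: s and ¬s both at w2.
Every branch closes (one shown): valid in S4, hence also in S5 (every theorem of S4 is a theorem of S5).
T-tableau for the negation ¬((□(r ∧ ¬s) → □□(r ∧ ¬s)) ∨ ((¬s ∧ ¬r) ∧ ¬r)):
1. ¬((□(r ∧ ¬s) → □□(r ∧ ¬s)) ∨ ((¬s ∧ ¬r) ∧ ¬r)), w0
2. ¬(□(r ∧ ¬s) → □□(r ∧ ¬s)), w0   [¬∨-rule on 1]
3. ¬((¬s ∧ ¬r) ∧ ¬r), w0   [¬∨-rule on 1]
4. □(r ∧ ¬s), w0   [¬→-rule on 2]
5. ¬□□(r ∧ ¬s), w0   [¬→-rule on 2]
6. r ∧ ¬s, w0   [□-rule on 4 via w0Rw0]
7. r, w0   [∧-rule on 6]
8. ¬s, w0   [∧-rule on 6]
9. ¬□(r ∧ ¬s), w1   [¬□-rule on 5: fresh world w1, w0Rw1]
10. r ∧ ¬s, w1   [□-rule on 4 via w0Rw1]
11. r, w1   [∧-rule on 10]
12. ¬s, w1   [∧-rule on 10]
13. ¬(r ∧ ¬s), w2   [¬□-rule on 9: fresh world w2, w1Rw2]
14. s, w2   [¬∧-rule on 13 (branches; this branch)]
Accessibility: w0Rw0, w0Rw1, w1Rw1, w1Rw2, w2Rw2
Complete open branch: countermodel on a T-frame, so not valid in T, nor in K (the same frame is also a K-frame).

S4, S5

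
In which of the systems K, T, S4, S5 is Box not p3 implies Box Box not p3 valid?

S4-tableau for the negation not (Box not p3 implies Box Box not p3):
1. not (Box not p3 implies Box Box not p3), u
2. Box not p3, u   [neg-implies-rule on 1]
3. not Box Box not p3, u   [neg-implies-rule on 1]
4. not p3, u   [Box-rule on 2 via uRu]
5. not Box not p3, v   [neg-Box-rule on 3: fresh world v, uRv]
6. not p3, v   [Box-rule on 2 via uRv]
7. p3, w   [neg-Box-rule on 5: fresh world w, vRw]
8. not p3, w   [Box-rule on 2 via uRw]
Accessibility: uRu, uRv, uRw, vRv, vRw, wRw
Branch closes: p3 and not p3 both at w.
Every branch closes (one shown): valid in S4, hence also in S5 (every theorem of S4 is a theorem of S5).
T-tableau for the negation not (Box not p3 implies Box Box not p3):
1. not (Box not p3 implies Box Box not p3), u
2. Box not p3, u   [neg-implies-rule on 1]
3. not Box Box not p3, u   [neg-implies-rule on 1]
4. not p3, u   [Box-rule on 2 via uRu]
5. not Box not p3, v   [neg-Box-rule on 3: fresh world v, uRv]
6. not p3, v   [Box-rule on 2 via uRv]
7. p3, w   [neg-Box-rule on 5: fresh world w, vRw]
Accessibility: uRu, uRv, vRv, vRw, wRw
Complete open branch: countermodel on a T-frame, so not valid in T, nor in K (the same frame is also a K-frame).

S4, S5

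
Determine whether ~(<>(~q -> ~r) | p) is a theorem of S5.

Tableau for the negation <>(~q -> ~r) | p:
1. <>(~q -> ~r) | p, w0
2. p, w0   [|-rule on 1 (branches; this branch)]
Accessibility: w0Rw0
The negation has an open branch (countermodel exists).

Invalid (countermodel exists)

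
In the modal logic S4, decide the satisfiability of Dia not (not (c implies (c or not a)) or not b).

1. Dia not (not (c implies (c or not a)) or not b), u
2. not (not (c implies (c or not a)) or not b), v
3. c implies (c or not a), v
4. b, v
5. c or not a, v
6. not a, v
Accessibility: uRu, uRv, vRv

Satisfiable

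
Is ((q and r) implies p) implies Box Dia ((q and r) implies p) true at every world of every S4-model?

Tableau for the negation not (((q and r) implies p) implies Box Dia ((q and r) implies p)):
1. not (((q and r) implies p) implies Box Dia ((q and r) implies p)), w0
2. (q and r) implies p, w0
3. not Box Dia ((q and r) implies p), w0
4. p, w0
5. not Dia ((q and r) implies p), w1
6. not ((q and r) implies p), w1
7. q and r, w1
8. not p, w1
9. q, w1
10. r, w1
Accessibility: w0Rw0, w0Rw1, w1Rw1
The negation has an open branch (countermodel exists).

No, not valid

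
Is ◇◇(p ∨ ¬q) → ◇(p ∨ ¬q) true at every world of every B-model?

Not valid

Tableau for the negation ¬(◇◇(p ∨ ¬q) → ◇(p ∨ ¬q)):
1. ¬(◇◇(p ∨ ¬q) → ◇(p ∨ ¬q)), 0
2. ◇◇(p ∨ ¬q), 0
3. ¬◇(p ∨ ¬q), 0
4. ¬(p ∨ ¬q), 0
5. ¬p, 0
6. q, 0
7. ◇(p ∨ ¬q), 1
8. ¬(p ∨ ¬q), 1
9. ¬p, 1
10. q, 1
11. p ∨ ¬q, 2
12. ¬q, 2
Accessibility: 0R0, 0R1, 1R0, 1R1, 1R2, 2R1, 2R2
The negation has an open branch (countermodel exists).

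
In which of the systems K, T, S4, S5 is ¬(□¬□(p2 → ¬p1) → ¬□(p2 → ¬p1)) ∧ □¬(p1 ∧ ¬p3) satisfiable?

K

T-tableau for the formula:
1. ¬(□¬□(p2 → ¬p1) → ¬□(p2 → ¬p1)) ∧ □¬(p1 ∧ ¬p3), 0
2. ¬(□¬□(p2 → ¬p1) → ¬□(p2 → ¬p1)), 0   [∧-rule on 1]
3. □¬(p1 ∧ ¬p3), 0   [∧-rule on 1]
4. □¬□(p2 → ¬p1), 0   [¬→-rule on 2]
5. □(p2 → ¬p1), 0   [¬→-rule on 2]
6. ¬(p1 ∧ ¬p3), 0   [□-rule on 3 via 0R0]
7. ¬□(p2 → ¬p1), 0   [□-rule on 4 via 0R0]
8. p2 → ¬p1, 0   [□-rule on 5 via 0R0]
9. p3, 0   [¬∧-rule on 6 (branches; this branch)]
10. ¬p1, 0   [→-rule on 8 (branches; this branch)]
11. ¬(p2 → ¬p1), 1   [¬□-rule on 7: fresh world 1, 0R1]
12. p2, 1   [¬→-rule on 11]
13. p1, 1   [¬→-rule on 11]
14. ¬(p1 ∧ ¬p3), 1   [□-rule on 3 via 0R1]
15. ¬□(p2 → ¬p1), 1   [□-rule on 4 via 0R1]
16. p2 → ¬p1, 1   [□-rule on 5 via 0R1]
17. p3, 1   [¬∧-rule on 14 (branches; this branch)]
18. ¬p1, 1   [→-rule on 16 (branches; this branch)]
Accessibility: 0R0, 0R1, 1R1
Branch closes: p1 and ¬p1 both at 1.
Every branch closes (one shown): unsatisfiable in T, hence also in S4, S5 (every S4/S5-frame is a T-frame).
K-tableau for the formula:
1. ¬(□¬□(p2 → ¬p1) → ¬□(p2 → ¬p1)) ∧ □¬(p1 ∧ ¬p3), 0
2. ¬(□¬□(p2 → ¬p1) → ¬□(p2 → ¬p1)), 0   [∧-rule on 1]
3. □¬(p1 ∧ ¬p3), 0   [∧-rule on 1]
4. □¬□(p2 → ¬p1), 0   [¬→-rule on 2]
5. □(p2 → ¬p1), 0   [¬→-rule on 2]
Complete open branch: satisfiable in K.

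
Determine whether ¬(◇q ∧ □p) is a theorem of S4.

Tableau for the negation ◇q ∧ □p:
1. ◇q ∧ □p, u
2. ◇q, u   [∧-rule on 1]
3. □p, u   [∧-rule on 1]
4. p, u   [□-rule on 3 via uRu]
5. q, v   [◇-rule on 2: fresh world v, uRv]
6. p, v   [□-rule on 3 via uRv]
Accessibility: uRu, uRv, vRv
The negation has an open branch (countermodel exists).

No, not valid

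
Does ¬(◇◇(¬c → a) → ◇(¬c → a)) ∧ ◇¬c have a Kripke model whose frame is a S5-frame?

Unsatisfiable

1. ¬(◇◇(¬c → a) → ◇(¬c → a)) ∧ ◇¬c, u
2. ¬(◇◇(¬c → a) → ◇(¬c → a)), u
3. ◇¬c, u
4. ◇◇(¬c → a), u
5. ¬◇(¬c → a), u
6. ¬(¬c → a), u
7. ¬c, u
8. ¬a, u
9. ¬c, v
10. ¬(¬c → a), v
11. ¬a, v
12. ◇(¬c → a), w
13. ¬(¬c → a), w
14. ¬c, w
15. ¬a, w
16. ¬c → a, x
17. ¬(¬c → a), x
18. ¬c, x
19. ¬a, x
20. a, x
Accessibility: uRu, uRv, uRw, uRx, vRu, vRv, vRw, vRx, wRu, wRv, wRw, wRx, xRu, xRv, xRw, xRx
Branch closes: a and ¬a both at x.
(One branch shown.) All branches close.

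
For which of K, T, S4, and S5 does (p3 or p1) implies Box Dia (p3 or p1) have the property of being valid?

S4-tableau for the negation not ((p3 or p1) implies Box Dia (p3 or p1)):
1. not ((p3 or p1) implies Box Dia (p3 or p1)), w0
2. p3 or p1, w0
3. not Box Dia (p3 or p1), w0
4. p1, w0
5. not Dia (p3 or p1), w1
6. not (p3 or p1), w1
7. not p3, w1
8. not p1, w1
Accessibility: w0Rw0, w0Rw1, w1Rw1
Complete open branch: countermodel on an S4-frame, so not valid in S4, nor in K, T (the same frame is also a K-frame and a T-frame).
S5-tableau for the negation not ((p3 or p1) implies Box Dia (p3 or p1)):
1. not ((p3 or p1) implies Box Dia (p3 or p1)), w0
2. p3 or p1, w0
3. not Box Dia (p3 or p1), w0
4. p1, w0
5. not Dia (p3 or p1), w1
6. not (p3 or p1), w0
7. not p3, w0
8. not p1, w0
Accessibility: w0Rw0, w0Rw1, w1Rw0, w1Rw1
Branch closes: p1 and not p1 both at w0.
Every branch closes (one shown): valid in S5.

S5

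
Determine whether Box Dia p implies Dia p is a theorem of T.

Tableau for the negation not (Box Dia p implies Dia p):
1. not (Box Dia p implies Dia p), w0
2. Box Dia p, w0
3. not Dia p, w0
4. Dia p, w0
5. not p, w0
6. p, w1
7. Dia p, w1
8. not p, w1
Accessibility: w0Rw0, w0Rw1, w1Rw1
Branch closes: p and not p both at w1.
Every branch of the negation's tableau closes; the branch above is one of them.

Yes, valid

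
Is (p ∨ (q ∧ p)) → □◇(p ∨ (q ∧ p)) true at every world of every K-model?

No, not valid

Tableau for the negation ¬((p ∨ (q ∧ p)) → □◇(p ∨ (q ∧ p))):
1. ¬((p ∨ (q ∧ p)) → □◇(p ∨ (q ∧ p))), w0
2. p ∨ (q ∧ p), w0
3. ¬□◇(p ∨ (q ∧ p)), w0
4. q ∧ p, w0
5. q, w0
6. p, w0
7. ¬◇(p ∨ (q ∧ p)), w1
Accessibility: w0Rw1
The negation has an open branch (countermodel exists).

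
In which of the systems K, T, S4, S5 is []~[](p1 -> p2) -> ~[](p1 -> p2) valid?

T-tableau for the negation ~([]~[](p1 -> p2) -> ~[](p1 -> p2)):
1. ~([]~[](p1 -> p2) -> ~[](p1 -> p2)), w0
2. []~[](p1 -> p2), w0   [~->-rule on 1]
3. [](p1 -> p2), w0   [~->-rule on 1]
4. ~[](p1 -> p2), w0   [[]-rule on 2 via w0Rw0]
5. p1 -> p2, w0   [[]-rule on 3 via w0Rw0]
6. p2, w0   [->-rule on 5 (branches; this branch)]
7. ~(p1 -> p2), w1   [~[]-rule on 4: fresh world w1, w0Rw1]
8. p1, w1   [~->-rule on 7]
9. ~p2, w1   [~->-rule on 7]
10. ~[](p1 -> p2), w1   [[]-rule on 2 via w0Rw1]
11. p1 -> p2, w1   [[]-rule on 3 via w0Rw1]
12. p2, w1   [->-rule on 11 (branches; this branch)]
Accessibility: w0Rw0, w0Rw1, w1Rw1
Branch closes: p2 and ~p2 both at w1.
Every branch closes (one shown): valid in T, hence also in S4, S5 (every theorem of T is a theorem of S4 and S5).
K-tableau for the negation ~([]~[](p1 -> p2) -> ~[](p1 -> p2)):
1. ~([]~[](p1 -> p2) -> ~[](p1 -> p2)), w0
2. []~[](p1 -> p2), w0   [~->-rule on 1]
3. [](p1 -> p2), w0   [~->-rule on 1]
Complete open branch: countermodel on a K-frame, so not valid in K.

T, S4, S5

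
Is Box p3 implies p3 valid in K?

Tableau for the negation not (Box p3 implies p3):
1. not (Box p3 implies p3), w0
2. Box p3, w0
3. not p3, w0
The negation has an open branch (countermodel exists).

Not valid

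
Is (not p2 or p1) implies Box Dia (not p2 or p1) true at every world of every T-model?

No, not valid

Tableau for the negation not ((not p2 or p1) implies Box Dia (not p2 or p1)):
1. not ((not p2 or p1) implies Box Dia (not p2 or p1)), u
2. not p2 or p1, u   [neg-implies-rule on 1]
3. not Box Dia (not p2 or p1), u   [neg-implies-rule on 1]
4. p1, u   [or-rule on 2 (branches; this branch)]
5. not Dia (not p2 or p1), v   [neg-Box-rule on 3: fresh world v, uRv]
6. not (not p2 or p1), v   [neg-Dia-rule on 5 via vRv]
7. p2, v   [neg-or-rule on 6]
8. not p1, v   [neg-or-rule on 6]
Accessibility: uRu, uRv, vRv
The negation has an open branch (countermodel exists).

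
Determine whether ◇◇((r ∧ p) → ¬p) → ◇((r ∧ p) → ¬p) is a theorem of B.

Not valid

Tableau for the negation ¬(◇◇((r ∧ p) → ¬p) → ◇((r ∧ p) → ¬p)):
1. ¬(◇◇((r ∧ p) → ¬p) → ◇((r ∧ p) → ¬p)), w0
2. ◇◇((r ∧ p) → ¬p), w0   [¬→-rule on 1]
3. ¬◇((r ∧ p) → ¬p), w0   [¬→-rule on 1]
4. ¬((r ∧ p) → ¬p), w0   [¬◇-rule on 3 via w0Rw0]
5. r ∧ p, w0   [¬→-rule on 4]
6. p, w0   [¬→-rule on 4]
7. r, w0   [∧-rule on 5]
8. ◇((r ∧ p) → ¬p), w1   [◇-rule on 2: fresh world w1, w0Rw1]
9. ¬((r ∧ p) → ¬p), w1   [¬◇-rule on 3 via w0Rw1]
10. r ∧ p, w1   [¬→-rule on 9]
11. p, w1   [¬→-rule on 9]
12. r, w1   [∧-rule on 10]
13. (r ∧ p) → ¬p, w2   [◇-rule on 8: fresh world w2, w1Rw2]
14. ¬p, w2   [→-rule on 13 (branches; this branch)]
Accessibility: w0Rw0, w0Rw1, w1Rw0, w1Rw1, w1Rw2, w2Rw1, w2Rw2
The negation has an open branch (countermodel exists).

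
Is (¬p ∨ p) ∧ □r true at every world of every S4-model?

Tableau for the negation ¬((¬p ∨ p) ∧ □r):
1. ¬((¬p ∨ p) ∧ □r), 0
2. ¬□r, 0   [¬∧-rule on 1 (branches; this branch)]
3. ¬r, 1   [¬□-rule on 2: fresh world 1, 0R1]
Accessibility: 0R0, 0R1, 1R1
The negation has an open branch (countermodel exists).

Invalid (countermodel exists)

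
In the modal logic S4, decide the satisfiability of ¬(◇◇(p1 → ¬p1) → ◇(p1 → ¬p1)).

No, unsatisfiable

1. ¬(◇◇(p1 → ¬p1) → ◇(p1 → ¬p1)), 0
2. ◇◇(p1 → ¬p1), 0
3. ¬◇(p1 → ¬p1), 0
4. ¬(p1 → ¬p1), 0
5. p1, 0
6. ◇(p1 → ¬p1), 1
7. ¬(p1 → ¬p1), 1
8. p1, 1
9. p1 → ¬p1, 2
10. ¬(p1 → ¬p1), 2
11. p1, 2
12. ¬p1, 2
Accessibility: 0R0, 0R1, 0R2, 1R1, 1R2, 2R2
Branch closes: p1 and ¬p1 both at 2.
(One branch shown.) All branches close.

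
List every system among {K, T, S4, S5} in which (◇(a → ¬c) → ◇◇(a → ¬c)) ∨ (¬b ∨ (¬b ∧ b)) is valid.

T, S4, S5

K-tableau for the negation ¬((◇(a → ¬c) → ◇◇(a → ¬c)) ∨ (¬b ∨ (¬b ∧ b))):
1. ¬((◇(a → ¬c) → ◇◇(a → ¬c)) ∨ (¬b ∨ (¬b ∧ b))), w0
2. ¬(◇(a → ¬c) → ◇◇(a → ¬c)), w0   [¬∨-rule on 1]
3. ¬(¬b ∨ (¬b ∧ b)), w0   [¬∨-rule on 1]
4. ◇(a → ¬c), w0   [¬→-rule on 2]
5. ¬◇◇(a → ¬c), w0   [¬→-rule on 2]
6. b, w0   [¬∨-rule on 3]
7. ¬(¬b ∧ b), w0   [¬∨-rule on 3]
8. a → ¬c, w1   [◇-rule on 4: fresh world w1, w0Rw1]
9. ¬◇(a → ¬c), w1   [¬◇-rule on 5 via w0Rw1]
10. ¬c, w1   [→-rule on 8 (branches; this branch)]
Accessibility: w0Rw1
Complete open branch: countermodel on a K-frame, so not valid in K.
T-tableau for the negation ¬((◇(a → ¬c) → ◇◇(a → ¬c)) ∨ (¬b ∨ (¬b ∧ b))):
1. ¬((◇(a → ¬c) → ◇◇(a → ¬c)) ∨ (¬b ∨ (¬b ∧ b))), w0
2. ¬(◇(a → ¬c) → ◇◇(a → ¬c)), w0   [¬∨-rule on 1]
3. ¬(¬b ∨ (¬b ∧ b)), w0   [¬∨-rule on 1]
4. ◇(a → ¬c), w0   [¬→-rule on 2]
5. ¬◇◇(a → ¬c), w0   [¬→-rule on 2]
6. b, w0   [¬∨-rule on 3]
7. ¬(¬b ∧ b), w0   [¬∨-rule on 3]
8. ¬◇(a → ¬c), w0   [¬◇-rule on 5 via w0Rw0]
9. ¬(a → ¬c), w0   [¬◇-rule on 8 via w0Rw0]
10. a, w0   [¬→-rule on 9]
11. c, w0   [¬→-rule on 9]
12. a → ¬c, w1   [◇-rule on 4: fresh world w1, w0Rw1]
13. ¬◇(a → ¬c), w1   [¬◇-rule on 5 via w0Rw1]
14. ¬(a → ¬c), w1   [¬◇-rule on 8 via w0Rw1]
15. a, w1   [¬→-rule on 14]
16. c, w1   [¬→-rule on 14]
17. ¬c, w1   [→-rule on 12 (branches; this branch)]
Accessibility: w0Rw0, w0Rw1, w1Rw1
Branch closes: c and ¬c both at w1.
Every branch closes (one shown): valid in T, hence also in S4, S5 (every theorem of T is a theorem of S4 and S5).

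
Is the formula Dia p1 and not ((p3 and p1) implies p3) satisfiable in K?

No, unsatisfiable

1. Dia p1 and not ((p3 and p1) implies p3), w0
2. Dia p1, w0
3. not ((p3 and p1) implies p3), w0
4. p3 and p1, w0
5. not p3, w0
6. p3, w0
7. p1, w0
Branch closes: p3 and not p3 both at w0.
All branches of the tableau close; one closing branch shown above.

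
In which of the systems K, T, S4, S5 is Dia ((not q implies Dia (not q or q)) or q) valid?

T, S4, S5

K-tableau for the negation not Dia ((not q implies Dia (not q or q)) or q):
1. not Dia ((not q implies Dia (not q or q)) or q), u
Complete open branch: countermodel on a K-frame, so not valid in K.
T-tableau for the negation not Dia ((not q implies Dia (not q or q)) or q):
1. not Dia ((not q implies Dia (not q or q)) or q), u
2. not ((not q implies Dia (not q or q)) or q), u
3. not (not q implies Dia (not q or q)), u
4. not q, u
5. not Dia (not q or q), u
6. not (not q or q), u
7. q, u
Accessibility: uRu
Branch closes: q and not q both at u.
Every branch closes (one shown): valid in T, hence also in S4, S5 (every theorem of T is a theorem of S4 and S5).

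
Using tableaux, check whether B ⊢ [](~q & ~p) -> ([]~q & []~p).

Valid in B

Tableau for the negation ~([](~q & ~p) -> ([]~q & []~p)):
1. ~([](~q & ~p) -> ([]~q & []~p)), 0
2. [](~q & ~p), 0
3. ~([]~q & []~p), 0
4. ~q & ~p, 0
5. ~q, 0
6. ~p, 0
7. ~[]~p, 0
8. p, 1
9. ~q & ~p, 1
10. ~q, 1
11. ~p, 1
Accessibility: 0R0, 0R1, 1R0, 1R1
Branch closes: p and ~p both at 1.
Every branch of the negation's tableau closes; the branch above is one of them.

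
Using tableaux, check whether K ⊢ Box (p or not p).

Valid

Tableau for the negation not Box (p or not p):
1. not Box (p or not p), w0
2. not (p or not p), w1
3. not p, w1
4. p, w1
Accessibility: w0Rw1
Branch closes: p and not p both at w1.
Every branch of the negation's tableau closes; the branch above is one of them.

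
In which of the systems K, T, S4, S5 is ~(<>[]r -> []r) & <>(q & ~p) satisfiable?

K, T, S4

S5-tableau for the formula:
1. ~(<>[]r -> []r) & <>(q & ~p), 0
2. ~(<>[]r -> []r), 0
3. <>(q & ~p), 0
4. <>[]r, 0
5. ~[]r, 0
6. q & ~p, 1
7. q, 1
8. ~p, 1
9. []r, 2
10. r, 0
11. r, 1
12. r, 2
13. ~r, 3
14. r, 3
Accessibility: 0R0, 0R1, 0R2, 0R3, 1R0, 1R1, 1R2, 1R3, 2R0, 2R1, 2R2, 2R3, 3R0, 3R1, 3R2, 3R3
Branch closes: r and ~r both at 3.
Every branch closes (one shown): unsatisfiable in S5.
S4-tableau for the formula:
1. ~(<>[]r -> []r) & <>(q & ~p), 0
2. ~(<>[]r -> []r), 0
3. <>(q & ~p), 0
4. <>[]r, 0
5. ~[]r, 0
6. q & ~p, 1
7. q, 1
8. ~p, 1
9. []r, 2
10. r, 2
11. ~r, 3
Accessibility: 0R0, 0R1, 0R2, 0R3, 1R1, 2R2, 3R3
Complete open branch: satisfiable in S4, hence also in K, T (this S4-model is also a K-model and a T-model).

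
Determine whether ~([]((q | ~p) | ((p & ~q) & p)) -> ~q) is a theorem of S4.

Not valid

Tableau for the negation []((q | ~p) | ((p & ~q) & p)) -> ~q:
1. []((q | ~p) | ((p & ~q) & p)) -> ~q, 0
2. ~q, 0   [->-rule on 1 (branches; this branch)]
Accessibility: 0R0
The negation has an open branch (countermodel exists).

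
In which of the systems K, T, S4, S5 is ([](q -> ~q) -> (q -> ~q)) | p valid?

T-tableau for the negation ~(([](q -> ~q) -> (q -> ~q)) | p):
1. ~(([](q -> ~q) -> (q -> ~q)) | p), 0
2. ~([](q -> ~q) -> (q -> ~q)), 0   [~|-rule on 1]
3. ~p, 0   [~|-rule on 1]
4. [](q -> ~q), 0   [~->-rule on 2]
5. ~(q -> ~q), 0   [~->-rule on 2]
6. q, 0   [~->-rule on 5]
7. q -> ~q, 0   [[]-rule on 4 via 0R0]
8. ~q, 0   [->-rule on 7 (branches; this branch)]
Accessibility: 0R0
Branch closes: q and ~q both at 0.
Every branch closes (one shown): valid in T, hence also in S4, S5 (every theorem of T is a theorem of S4 and S5).
K-tableau for the negation ~(([](q -> ~q) -> (q -> ~q)) | p):
1. ~(([](q -> ~q) -> (q -> ~q)) | p), 0
2. ~([](q -> ~q) -> (q -> ~q)), 0   [~|-rule on 1]
3. ~p, 0   [~|-rule on 1]
4. [](q -> ~q), 0   [~->-rule on 2]
5. ~(q -> ~q), 0   [~->-rule on 2]
6. q, 0   [~->-rule on 5]
Complete open branch: countermodel on a K-frame, so not valid in K.

T, S4, S5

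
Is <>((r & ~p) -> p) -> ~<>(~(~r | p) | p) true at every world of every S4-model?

Not valid

Tableau for the negation ~(<>((r & ~p) -> p) -> ~<>(~(~r | p) | p)):
1. ~(<>((r & ~p) -> p) -> ~<>(~(~r | p) | p)), 0
2. <>((r & ~p) -> p), 0   [~->-rule on 1]
3. <>(~(~r | p) | p), 0   [~->-rule on 1]
4. (r & ~p) -> p, 1   [<>-rule on 2: fresh world 1, 0R1]
5. p, 1   [->-rule on 4 (branches; this branch)]
6. ~(~r | p) | p, 2   [<>-rule on 3: fresh world 2, 0R2]
7. p, 2   [|-rule on 6 (branches; this branch)]
Accessibility: 0R0, 0R1, 0R2, 1R1, 2R2
The negation has an open branch (countermodel exists).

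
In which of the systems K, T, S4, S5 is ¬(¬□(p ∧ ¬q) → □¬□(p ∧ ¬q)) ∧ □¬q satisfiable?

S4-tableau for the formula:
1. ¬(¬□(p ∧ ¬q) → □¬□(p ∧ ¬q)) ∧ □¬q, 0
2. ¬(¬□(p ∧ ¬q) → □¬□(p ∧ ¬q)), 0   [∧-rule on 1]
3. □¬q, 0   [∧-rule on 1]
4. ¬□(p ∧ ¬q), 0   [¬→-rule on 2]
5. ¬□¬□(p ∧ ¬q), 0   [¬→-rule on 2]
6. ¬q, 0   [□-rule on 3 via 0R0]
7. ¬(p ∧ ¬q), 1   [¬□-rule on 4: fresh world 1, 0R1]
8. ¬q, 1   [□-rule on 3 via 0R1]
9. ¬p, 1   [¬∧-rule on 7 (branches; this branch)]
10. □(p ∧ ¬q), 2   [¬□-rule on 5: fresh world 2, 0R2]
11. ¬q, 2   [□-rule on 3 via 0R2]
12. p ∧ ¬q, 2   [□-rule on 10 via 2R2]
13. p, 2   [∧-rule on 12]
Accessibility: 0R0, 0R1, 0R2, 1R1, 2R2
Complete open branch: satisfiable in S4, hence also in K, T (this S4-model is also a K-model and a T-model).
S5-tableau for the formula:
1. ¬(¬□(p ∧ ¬q) → □¬□(p ∧ ¬q)) ∧ □¬q, 0
2. ¬(¬□(p ∧ ¬q) → □¬□(p ∧ ¬q)), 0   [∧-rule on 1]
3. □¬q, 0   [∧-rule on 1]
4. ¬□(p ∧ ¬q), 0   [¬→-rule on 2]
5. ¬□¬□(p ∧ ¬q), 0   [¬→-rule on 2]
6. ¬q, 0   [□-rule on 3 via 0R0]
7. ¬(p ∧ ¬q), 1   [¬□-rule on 4: fresh world 1, 0R1]
8. ¬q, 1   [□-rule on 3 via 0R1]
9. ¬p, 1   [¬∧-rule on 7 (branches; this branch)]
10. □(p ∧ ¬q), 2   [¬□-rule on 5: fresh world 2, 0R2]
11. ¬q, 2   [□-rule on 3 via 0R2]
12. p ∧ ¬q, 0   [□-rule on 10 via 2R0]
13. p, 0   [∧-rule on 12]
14. p ∧ ¬q, 1   [□-rule on 10 via 2R1]
15. p, 1   [∧-rule on 14]
Accessibility: 0R0, 0R1, 0R2, 1R0, 1R1, 1R2, 2R0, 2R1, 2R2
Branch closes: p and ¬p both at 1.
Every branch closes (one shown): unsatisfiable in S5.

K, T, S4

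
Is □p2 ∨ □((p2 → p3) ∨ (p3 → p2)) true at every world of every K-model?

Yes, valid

Tableau for the negation ¬(□p2 ∨ □((p2 → p3) ∨ (p3 → p2))):
1. ¬(□p2 ∨ □((p2 → p3) ∨ (p3 → p2))), u
2. ¬□p2, u   [¬∨-rule on 1]
3. ¬□((p2 → p3) ∨ (p3 → p2)), u   [¬∨-rule on 1]
4. ¬p2, v   [¬□-rule on 2: fresh world v, uRv]
5. ¬((p2 → p3) ∨ (p3 → p2)), w   [¬□-rule on 3: fresh world w, uRw]
6. ¬(p2 → p3), w   [¬∨-rule on 5]
7. ¬(p3 → p2), w   [¬∨-rule on 5]
8. p2, w   [¬→-rule on 6]
9. ¬p3, w   [¬→-rule on 6]
10. p3, w   [¬→-rule on 7]
11. ¬p2, w   [¬→-rule on 7]
Accessibility: uRv, uRw
Branch closes: p3 and ¬p3 both at w.
All branches of the negation close; one closing branch shown above.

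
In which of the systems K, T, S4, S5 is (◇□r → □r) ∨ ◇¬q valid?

S4-tableau for the negation ¬((◇□r → □r) ∨ ◇¬q):
1. ¬((◇□r → □r) ∨ ◇¬q), w0
2. ¬(◇□r → □r), w0   [¬∨-rule on 1]
3. ¬◇¬q, w0   [¬∨-rule on 1]
4. ◇□r, w0   [¬→-rule on 2]
5. ¬□r, w0   [¬→-rule on 2]
6. q, w0   [¬◇-rule on 3 via w0Rw0]
7. □r, w1   [◇-rule on 4: fresh world w1, w0Rw1]
8. q, w1   [¬◇-rule on 3 via w0Rw1]
9. r, w1   [□-rule on 7 via w1Rw1]
10. ¬r, w2   [¬□-rule on 5: fresh world w2, w0Rw2]
11. q, w2   [¬◇-rule on 3 via w0Rw2]
Accessibility: w0Rw0, w0Rw1, w0Rw2, w1Rw1, w2Rw2
Complete open branch: countermodel on an S4-frame, so not valid in S4, nor in K, T (the same frame is also a K-frame and a T-frame).
S5-tableau for the negation ¬((◇□r → □r) ∨ ◇¬q):
1. ¬((◇□r → □r) ∨ ◇¬q), w0
2. ¬(◇□r → □r), w0   [¬∨-rule on 1]
3. ¬◇¬q, w0   [¬∨-rule on 1]
4. ◇□r, w0   [¬→-rule on 2]
5. ¬□r, w0   [¬→-rule on 2]
6. q, w0   [¬◇-rule on 3 via w0Rw0]
7. □r, w1   [◇-rule on 4: fresh world w1, w0Rw1]
8. q, w1   [¬◇-rule on 3 via w0Rw1]
9. r, w0   [□-rule on 7 via w1Rw0]
10. r, w1   [□-rule on 7 via w1Rw1]
11. ¬r, w2   [¬□-rule on 5: fresh world w2, w0Rw2]
12. q, w2   [¬◇-rule on 3 via w0Rw2]
13. r, w2   [□-rule on 7 via w1Rw2]
Accessibility: w0Rw0, w0Rw1, w0Rw2, w1Rw0, w1Rw1, w1Rw2, w2Rw0, w2Rw1, w2Rw2
Branch closes: r and ¬r both at w2.
Every branch closes (one shown): valid in S5.

S5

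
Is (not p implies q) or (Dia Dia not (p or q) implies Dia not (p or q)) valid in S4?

Yes, valid

Tableau for the negation not ((not p implies q) or (Dia Dia not (p or q) implies Dia not (p or q))):
1. not ((not p implies q) or (Dia Dia not (p or q) implies Dia not (p or q))), u
2. not (not p implies q), u
3. not (Dia Dia not (p or q) implies Dia not (p or q)), u
4. not p, u
5. not q, u
6. Dia Dia not (p or q), u
7. not Dia not (p or q), u
8. p or q, u
9. q, u
Accessibility: uRu
Branch closes: q and not q both at u.
All branches of the negation close; one closing branch shown above.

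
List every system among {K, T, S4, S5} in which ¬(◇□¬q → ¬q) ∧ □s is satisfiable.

K, T, S4

S4-tableau for the formula:
1. ¬(◇□¬q → ¬q) ∧ □s, 0
2. ¬(◇□¬q → ¬q), 0   [∧-rule on 1]
3. □s, 0   [∧-rule on 1]
4. ◇□¬q, 0   [¬→-rule on 2]
5. q, 0   [¬→-rule on 2]
6. s, 0   [□-rule on 3 via 0R0]
7. □¬q, 1   [◇-rule on 4: fresh world 1, 0R1]
8. s, 1   [□-rule on 3 via 0R1]
9. ¬q, 1   [□-rule on 7 via 1R1]
Accessibility: 0R0, 0R1, 1R1
Complete open branch: satisfiable in S4, hence also in K, T (this S4-model is also a K-model and a T-model).
S5-tableau for the formula:
1. ¬(◇□¬q → ¬q) ∧ □s, 0
2. ¬(◇□¬q → ¬q), 0   [∧-rule on 1]
3. □s, 0   [∧-rule on 1]
4. ◇□¬q, 0   [¬→-rule on 2]
5. q, 0   [¬→-rule on 2]
6. s, 0   [□-rule on 3 via 0R0]
7. □¬q, 1   [◇-rule on 4: fresh world 1, 0R1]
8. s, 1   [□-rule on 3 via 0R1]
9. ¬q, 0   [□-rule on 7 via 1R0]
Accessibility: 0R0, 0R1, 1R0, 1R1
Branch closes: q and ¬q both at 0.
Every branch closes (one shown): unsatisfiable in S5.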